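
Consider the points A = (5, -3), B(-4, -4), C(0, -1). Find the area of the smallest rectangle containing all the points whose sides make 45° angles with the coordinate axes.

40

In coordinates u = x + y, v = x − y the rectangle is axis-aligned; the map (x,y)→(u,v) scales areas by 2.
u-values: 2, -8, -1; range = 2 − (-8) = 10.
v-values: 8, 0, 1; range = 8 − 0 = 8.
Area = (10 × 8) / 2 = 40.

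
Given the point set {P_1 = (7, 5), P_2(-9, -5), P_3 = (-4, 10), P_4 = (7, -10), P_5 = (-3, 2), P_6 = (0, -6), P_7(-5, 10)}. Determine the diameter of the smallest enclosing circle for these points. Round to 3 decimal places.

23.324

The farthest pair is P_4–P_7 with squared distance 544. The circle on this segment as diameter has centre (1, 0) and r² = 544/4 = 136.
Check P_1: distance² to centre = 61 ≤ 136, so it lies inside.
All remaining points lie in this disk, and no smaller disk contains both endpoints, so this is the minimum enclosing circle.
Diameter = 2r = 2√136 ≈ 23.324.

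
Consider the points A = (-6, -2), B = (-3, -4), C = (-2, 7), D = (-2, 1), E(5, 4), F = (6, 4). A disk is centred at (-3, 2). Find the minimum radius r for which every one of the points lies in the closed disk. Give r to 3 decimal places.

9.220

The required radius is the distance from (-3, 2) to the farthest point.
Squared distances: 25, 36, 26, 2, 68, 85.
Maximum is 85, attained at F.
r = √85 ≈ 9.220.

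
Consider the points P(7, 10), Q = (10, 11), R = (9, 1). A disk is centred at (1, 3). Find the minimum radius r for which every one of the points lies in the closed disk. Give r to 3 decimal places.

The required radius is the distance from (1, 3) to the farthest point.
Squared distances: 85, 145, 68.
Maximum is 145, attained at Q.
r = √145 ≈ 12.042.

12.042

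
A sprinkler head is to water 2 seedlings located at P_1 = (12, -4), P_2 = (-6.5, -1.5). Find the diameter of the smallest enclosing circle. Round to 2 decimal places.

The smallest circle enclosing two points has them as diameter endpoints.
Centre = midpoint = (2.75, -2.75); r² = |P_1P_2|²/4 = 348.5/4 = 87.125.
Diameter = 2r = 2√(87.125) ≈ 18.67.

18.67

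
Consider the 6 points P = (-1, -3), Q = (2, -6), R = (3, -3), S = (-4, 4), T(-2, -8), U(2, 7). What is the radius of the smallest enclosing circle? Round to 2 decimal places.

7.76

The minimum enclosing circle of a finite set is fixed by two of the points (as a diameter) or three (as a circumcircle).
The farthest pair is T–U with squared distance 241. The circle on this segment as diameter has centre (0, -0.5) and r² = 241/4 = 60.25.
Check P: distance² to centre = 7.25 ≤ 60.25, so it lies inside.
All remaining points lie in this disk, and no smaller disk contains both endpoints, so this is the minimum enclosing circle.
r = √(60.25) ≈ 7.76.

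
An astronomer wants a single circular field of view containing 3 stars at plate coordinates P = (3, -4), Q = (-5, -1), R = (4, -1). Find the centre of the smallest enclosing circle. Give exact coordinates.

Side lengths²: PQ² = 73, PR² = 10, QR² = 81.
Since QR² = 81 < 73 + 10 = 83, the triangle is acute, so the smallest enclosing circle is the circumcircle.
Circumcentre = (-0.5, -7/6), r² = 365/18.
Centre = (-0.5, -7/6).

(-0.5, -7/6)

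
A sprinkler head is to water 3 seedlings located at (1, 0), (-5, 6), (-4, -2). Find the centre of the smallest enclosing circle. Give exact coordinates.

(-39/14, 31/14)

Call the three points A, B, C in the order given.
Side lengths²: AB² = 72, AC² = 29, BC² = 65.
Since AB² = 72 < 65 + 29 = 94, the triangle is acute, so the smallest enclosing circle is the circumcircle.
Circumcentre = (-39/14, 31/14), r² = 1885/98.
Centre = (-39/14, 31/14).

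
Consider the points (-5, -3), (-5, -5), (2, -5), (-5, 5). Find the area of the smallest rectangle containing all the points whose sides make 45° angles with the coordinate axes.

85

In coordinates u = x + y, v = x − y the rectangle is axis-aligned; the map (x,y)→(u,v) scales areas by 2.
u-values: -8, -10, -3, 0; range = 0 − (-10) = 10.
v-values: -2, 0, 7, -10; range = 7 − (-10) = 17.
Area = (10 × 17) / 2 = 85.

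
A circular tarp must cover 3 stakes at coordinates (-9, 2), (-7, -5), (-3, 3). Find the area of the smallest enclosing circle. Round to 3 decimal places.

Call the three points A, B, C in the order given.
Side lengths²: AB² = 53, AC² = 37, BC² = 80.
Since BC² = 80 < 53 + 37 = 90, the triangle is acute, so the smallest enclosing circle is the circumcircle.
Circumcentre = (-60/11, -17/22), r² = 9805/484.
Area = π·r² = π·9805/484 ≈ 63.643.

63.643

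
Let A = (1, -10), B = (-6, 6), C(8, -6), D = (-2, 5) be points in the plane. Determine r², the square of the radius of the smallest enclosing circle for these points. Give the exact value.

67405/784

The minimum enclosing circle of a finite set is fixed by two of the points (as a diameter) or three (as a circumcircle).
The minimum enclosing circle is determined by three boundary points: A, B, C.
Their circumcentre is (5/14, -0.75) with r² = 67405/784.
The farthest remaining point D is at distance² 30277/784 ≤ 67405/784.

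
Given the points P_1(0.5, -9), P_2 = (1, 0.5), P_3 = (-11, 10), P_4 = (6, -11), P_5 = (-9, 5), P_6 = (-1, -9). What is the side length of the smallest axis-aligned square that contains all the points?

21

The bounding box has width 17 and height 21.
An axis-aligned square enclosing the set must have side ≥ max(width, height).
So the minimum side is max(17, 21) = 21.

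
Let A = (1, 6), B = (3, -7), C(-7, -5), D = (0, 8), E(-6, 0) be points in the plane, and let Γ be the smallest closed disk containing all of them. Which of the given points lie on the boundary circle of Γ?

B, C, D

By Welzl's lemma the MEC is supported by two points (diametrically opposite) or three points (on a circumcircle).
The minimum enclosing circle is determined by three boundary points: B, C, D.
Their circumcentre is (-19/24, 1/24) with r² = 18421/288.
The farthest remaining point A is at distance² 11149/288 ≤ 18421/288.
The points at distance exactly r from the centre are B, C, D — 3 points.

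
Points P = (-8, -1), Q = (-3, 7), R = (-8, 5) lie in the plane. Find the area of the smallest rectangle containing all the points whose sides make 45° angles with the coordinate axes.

39

In coordinates u = x + y, v = x − y the rectangle is axis-aligned; the map (x,y)→(u,v) scales areas by 2.
u-values: -9, 4, -3; range = 4 − (-9) = 13.
v-values: -7, -10, -13; range = -7 − (-13) = 6.
Area = (13 × 6) / 2 = 39.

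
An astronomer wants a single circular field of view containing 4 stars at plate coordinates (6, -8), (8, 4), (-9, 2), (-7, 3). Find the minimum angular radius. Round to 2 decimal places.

9.39

By Welzl's lemma the MEC is supported by two points (diametrically opposite) or three points (on a circumcircle).
The minimum enclosing circle is determined by three boundary points: (6, -8), (8, 4), (-9, 2).
Their circumcentre is (-0.05, -0.825) with r² = 88.083125.
The farthest remaining point (-7, 3) is at distance² 62.933125 ≤ 88.083125.
r = √(88.083125) ≈ 9.39.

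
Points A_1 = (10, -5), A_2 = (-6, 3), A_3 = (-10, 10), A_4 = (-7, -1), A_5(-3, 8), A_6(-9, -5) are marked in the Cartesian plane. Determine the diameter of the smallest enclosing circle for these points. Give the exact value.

25

The farthest pair is A_1–A_3 with squared distance 625. The circle on this segment as diameter has centre (0, 2.5) and r² = 625/4 = 156.25.
Check A_2: distance² to centre = 36.25 ≤ 156.25, so it lies inside.
All remaining points lie in this disk, and no smaller disk contains both endpoints, so this is the minimum enclosing circle.
Diameter = 2r = 2√(156.25) = 25.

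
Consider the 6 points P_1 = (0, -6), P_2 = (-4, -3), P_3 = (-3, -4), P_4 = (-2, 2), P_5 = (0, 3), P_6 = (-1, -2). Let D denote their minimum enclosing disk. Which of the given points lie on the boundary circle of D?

By Welzl's lemma the MEC is supported by two points (diametrically opposite) or three points (on a circumcircle).
The farthest pair is P_1–P_5 with squared distance 81. The circle on this segment as diameter has centre (0, -1.5) and r² = 81/4 = 20.25.
Check P_2: distance² to centre = 18.25 ≤ 20.25, so it lies inside.
All remaining points lie in this disk, and no smaller disk contains both endpoints, so this is the minimum enclosing circle.
The points at distance exactly r from the centre are P_1, P_5 — 2 points.

P_1, P_5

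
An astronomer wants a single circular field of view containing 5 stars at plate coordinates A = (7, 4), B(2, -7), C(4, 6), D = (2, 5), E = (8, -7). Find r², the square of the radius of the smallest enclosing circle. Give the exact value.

32005/676

By Welzl's lemma the MEC is supported by two points (diametrically opposite) or three points (on a circumcircle).
The minimum enclosing circle is determined by three boundary points: B, C, E.
Their circumcentre is (5, -21/26) with r² = 32005/676.
The farthest remaining point D is at distance² 28885/676 ≤ 32005/676.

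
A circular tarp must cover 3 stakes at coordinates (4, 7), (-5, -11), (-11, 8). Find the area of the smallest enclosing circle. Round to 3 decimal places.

Call the three points A, B, C in the order given.
Side lengths²: AB² = 405, AC² = 226, BC² = 397.
Since AB² = 405 < 397 + 226 = 623, the triangle is acute, so the smallest enclosing circle is the circumcircle.
Circumcentre = (-249/62, -15/62), r² = 224305/1922.
Area = π·r² = π·224305/1922 ≈ 366.636.

366.636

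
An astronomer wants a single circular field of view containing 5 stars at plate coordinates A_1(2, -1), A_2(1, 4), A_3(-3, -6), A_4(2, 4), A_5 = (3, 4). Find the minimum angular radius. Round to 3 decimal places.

5.831

The minimum enclosing circle of a finite set is fixed by two of the points (as a diameter) or three (as a circumcircle).
The farthest pair is A_3–A_5 with squared distance 136. The circle on this segment as diameter has centre (0, -1) and r² = 136/4 = 34.
Check A_1: distance² to centre = 4 ≤ 34, so it lies inside.
All remaining points lie in this disk, and no smaller disk contains both endpoints, so this is the minimum enclosing circle.
r = √34 ≈ 5.831.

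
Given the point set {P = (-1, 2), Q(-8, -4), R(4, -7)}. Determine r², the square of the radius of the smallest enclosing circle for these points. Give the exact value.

Side lengths²: PQ² = 85, PR² = 106, QR² = 153.
Since QR² = 153 < 106 + 85 = 191, the triangle is acute, so the smallest enclosing circle is the circumcircle.
Circumcentre = (-105/62, -265/62), r² = 76585/1922.

76585/1922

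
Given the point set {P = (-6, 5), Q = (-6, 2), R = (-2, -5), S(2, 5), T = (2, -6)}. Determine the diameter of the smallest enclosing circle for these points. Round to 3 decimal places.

A smallest enclosing disk is always determined by at most three of the input points on its boundary.
The farthest pair is P–T with squared distance 185. The circle on this segment as diameter has centre (-2, -0.5) and r² = 185/4 = 46.25.
Check Q: distance² to centre = 22.25 ≤ 46.25, so it lies inside.
All remaining points lie in this disk, and no smaller disk contains both endpoints, so this is the minimum enclosing circle.
Diameter = 2r = 2√(46.25) ≈ 13.601.

13.601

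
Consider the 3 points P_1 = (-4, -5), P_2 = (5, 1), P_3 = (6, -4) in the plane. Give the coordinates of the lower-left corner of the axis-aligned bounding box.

(-4, -5)

x-range [-4, 6], y-range [-5, 1].
The lower-left corner is (-4, -5).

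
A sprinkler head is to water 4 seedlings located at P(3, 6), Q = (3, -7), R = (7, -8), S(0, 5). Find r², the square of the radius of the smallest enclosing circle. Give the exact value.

The minimum enclosing circle is determined by three boundary points: P, R, S.
Their circumcentre is (87/23, -31/23) with r² = 28885/529.
The farthest remaining point Q is at distance² 17224/529 ≤ 28885/529.

28885/529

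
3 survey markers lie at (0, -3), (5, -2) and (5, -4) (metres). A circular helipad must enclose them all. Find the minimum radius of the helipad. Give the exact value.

2.6

Call the three points A, B, C in the order given.
Side lengths²: AB² = 26, AC² = 26, BC² = 4.
Since AC² = 26 < 26 + 4 = 30, the triangle is acute, so the smallest enclosing circle is the circumcircle.
Circumcentre = (2.6, -3), r² = 6.76.
r = √(6.76) = 2.6.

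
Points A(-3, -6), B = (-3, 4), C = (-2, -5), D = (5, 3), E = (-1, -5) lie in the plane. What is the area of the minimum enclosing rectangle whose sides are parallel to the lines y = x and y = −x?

93.5

In coordinates u = x + y, v = x − y the rectangle is axis-aligned; the map (x,y)→(u,v) scales areas by 2.
u-values: -9, 1, -7, 8, -6; range = 8 − (-9) = 17.
v-values: 3, -7, 3, 2, 4; range = 4 − (-7) = 11.
Area = (17 × 11) / 2 = 93.5.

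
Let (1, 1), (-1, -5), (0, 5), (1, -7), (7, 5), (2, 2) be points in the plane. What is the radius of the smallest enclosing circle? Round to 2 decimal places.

6.73

By Welzl's lemma the MEC is supported by two points (diametrically opposite) or three points (on a circumcircle).
The minimum enclosing circle is determined by three boundary points: (0, 5), (1, -7), (7, 5).
Their circumcentre is (3.5, -0.75) with r² = 45.3125.
The farthest remaining point (-1, -5) is at distance² 38.3125 ≤ 45.3125.
r = √(45.3125) ≈ 6.73.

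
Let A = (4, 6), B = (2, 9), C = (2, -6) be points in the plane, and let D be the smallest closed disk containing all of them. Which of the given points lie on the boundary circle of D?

B, C

Side lengths²: AB² = 13, AC² = 148, BC² = 225.
Since BC² = 225 ≥ 148 + 13 = 161, the angle opposite BC is not acute, so the smallest enclosing circle has BC as diameter.
Centre = midpoint of BC = (2, 1.5), r² = 225/4 = 56.25.
The points at distance exactly r from the centre are B, C — 2 points.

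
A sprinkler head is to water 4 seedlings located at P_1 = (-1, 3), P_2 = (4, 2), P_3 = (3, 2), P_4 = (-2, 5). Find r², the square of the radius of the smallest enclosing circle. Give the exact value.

By Welzl's lemma the MEC is supported by two points (diametrically opposite) or three points (on a circumcircle).
The farthest pair is P_2–P_4 with squared distance 45. The circle on this segment as diameter has centre (1, 3.5) and r² = 45/4 = 11.25.
Check P_1: distance² to centre = 4.25 ≤ 11.25, so it lies inside.
All remaining points lie in this disk, and no smaller disk contains both endpoints, so this is the minimum enclosing circle.

11.25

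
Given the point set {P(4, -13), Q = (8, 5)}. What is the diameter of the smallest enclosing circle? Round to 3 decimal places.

18.439

The smallest circle enclosing two points has them as diameter endpoints.
Centre = midpoint = (6, -4); r² = |PQ|²/4 = 340/4 = 85.
Diameter = 2r = 2√85 ≈ 18.439.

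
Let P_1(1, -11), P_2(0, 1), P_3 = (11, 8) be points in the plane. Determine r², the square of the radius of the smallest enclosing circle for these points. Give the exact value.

115.25

Side lengths²: P_1P_2² = 145, P_1P_3² = 461, P_2P_3² = 170.
Since P_1P_3² = 461 ≥ 170 + 145 = 315, the angle opposite P_1P_3 is not acute, so the smallest enclosing circle has P_1P_3 as diameter.
Centre = midpoint of P_1P_3 = (6, -1.5), r² = 461/4 = 115.25.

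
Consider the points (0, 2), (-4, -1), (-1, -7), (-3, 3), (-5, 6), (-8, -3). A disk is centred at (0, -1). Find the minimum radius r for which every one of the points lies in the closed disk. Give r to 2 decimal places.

The required radius is the distance from (0, -1) to the farthest point.
Squared distances: 9, 16, 37, 25, 74, 68.
Maximum is 74, attained at (-5, 6).
r = √74 ≈ 8.60.

8.60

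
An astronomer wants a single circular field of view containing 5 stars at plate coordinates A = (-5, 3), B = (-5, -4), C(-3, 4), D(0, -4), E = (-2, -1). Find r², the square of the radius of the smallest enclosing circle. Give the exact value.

19.390625

The minimum enclosing circle is determined by three boundary points: B, C, D.
Their circumcentre is (-2.5, -0.375) with r² = 19.390625.
The farthest remaining point A is at distance² 17.640625 ≤ 19.390625.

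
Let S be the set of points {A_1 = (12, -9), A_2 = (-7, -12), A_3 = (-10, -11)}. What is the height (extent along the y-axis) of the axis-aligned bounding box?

max y = -9, min y = -12, so height = 3.

3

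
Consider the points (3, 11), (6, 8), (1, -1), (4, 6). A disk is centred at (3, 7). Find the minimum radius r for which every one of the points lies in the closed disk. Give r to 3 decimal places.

8.246

The required radius is the distance from (3, 7) to the farthest point.
Squared distances: 16, 10, 68, 2.
Maximum is 68, attained at (1, -1).
r = √68 ≈ 8.246.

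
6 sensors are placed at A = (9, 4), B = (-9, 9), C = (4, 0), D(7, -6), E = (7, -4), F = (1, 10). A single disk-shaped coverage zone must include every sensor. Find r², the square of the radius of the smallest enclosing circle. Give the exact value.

120.25

By Welzl's lemma the MEC is supported by two points (diametrically opposite) or three points (on a circumcircle).
The farthest pair is B–D with squared distance 481. The circle on this segment as diameter has centre (-1, 1.5) and r² = 481/4 = 120.25.
Check A: distance² to centre = 106.25 ≤ 120.25, so it lies inside.
All remaining points lie in this disk, and no smaller disk contains both endpoints, so this is the minimum enclosing circle.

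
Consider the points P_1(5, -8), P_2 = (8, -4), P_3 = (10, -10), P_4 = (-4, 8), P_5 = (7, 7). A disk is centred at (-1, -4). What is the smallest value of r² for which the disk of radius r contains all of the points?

185

The required radius is the distance from (-1, -4) to the farthest point.
Squared distances: 52, 81, 157, 153, 185.
Maximum is 185, attained at P_5.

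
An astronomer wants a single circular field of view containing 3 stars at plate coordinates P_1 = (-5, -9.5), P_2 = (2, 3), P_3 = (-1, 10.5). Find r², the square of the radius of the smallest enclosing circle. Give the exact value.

Side lengths²: P_1P_2² = 205.25, P_1P_3² = 416, P_2P_3² = 65.25.
Since P_1P_3² = 416 ≥ 205.25 + 65.25 = 270.5, the angle opposite P_1P_3 is not acute, so the smallest enclosing circle has P_1P_3 as diameter.
Centre = midpoint of P_1P_3 = (-3, 0.5), r² = 416/4 = 104.

104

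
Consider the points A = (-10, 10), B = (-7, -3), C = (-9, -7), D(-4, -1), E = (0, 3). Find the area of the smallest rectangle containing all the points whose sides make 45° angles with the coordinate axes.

171

In coordinates u = x + y, v = x − y the rectangle is axis-aligned; the map (x,y)→(u,v) scales areas by 2.
u-values: 0, -10, -16, -5, 3; range = 3 − (-16) = 19.
v-values: -20, -4, -2, -3, -3; range = -2 − (-20) = 18.
Area = (19 × 18) / 2 = 171.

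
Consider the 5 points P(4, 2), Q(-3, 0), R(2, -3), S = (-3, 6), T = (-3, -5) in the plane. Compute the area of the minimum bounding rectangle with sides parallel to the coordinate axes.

77

x ranges over [-3, 4], width 7.
y ranges over [-5, 6], height 11.
Area = 7 × 11 = 77.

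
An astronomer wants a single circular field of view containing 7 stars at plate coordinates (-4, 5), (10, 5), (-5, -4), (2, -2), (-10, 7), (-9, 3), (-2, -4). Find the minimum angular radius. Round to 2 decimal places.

The minimum enclosing circle is determined by three boundary points: (10, 5), (-5, -4), (-10, 7).
Their circumcentre is (-4/35, 34/7) with r² = 125341/1225.
The farthest remaining point (-9, 3) is at distance² 100946/1225 ≤ 125341/1225.
r = √(125341/1225) ≈ 10.12.

10.12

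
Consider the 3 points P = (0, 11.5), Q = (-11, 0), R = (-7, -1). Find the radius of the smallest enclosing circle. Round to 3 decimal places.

Side lengths²: PQ² = 253.25, PR² = 205.25, QR² = 17.
Since PQ² = 253.25 ≥ 205.25 + 17 = 222.25, the angle opposite PQ is not acute, so the smallest enclosing circle has PQ as diameter.
Centre = midpoint of PQ = (-5.5, 5.75), r² = 253.25/4 = 63.3125.
r = √(63.3125) ≈ 7.957.

7.957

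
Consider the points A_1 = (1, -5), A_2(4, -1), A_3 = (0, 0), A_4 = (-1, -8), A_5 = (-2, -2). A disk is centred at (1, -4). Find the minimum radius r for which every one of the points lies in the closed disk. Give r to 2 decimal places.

4.47

The required radius is the distance from (1, -4) to the farthest point.
Squared distances: 1, 18, 17, 20, 13.
Maximum is 20, attained at A_4.
r = √20 ≈ 4.47.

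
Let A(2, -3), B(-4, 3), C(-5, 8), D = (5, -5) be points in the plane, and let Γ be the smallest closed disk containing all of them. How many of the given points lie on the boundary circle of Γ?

2

A smallest enclosing disk is always determined by at most three of the input points on its boundary.
The farthest pair is C–D with squared distance 269. The circle on this segment as diameter has centre (0, 1.5) and r² = 269/4 = 67.25.
Check A: distance² to centre = 24.25 ≤ 67.25, so it lies inside.
All remaining points lie in this disk, and no smaller disk contains both endpoints, so this is the minimum enclosing circle.
The points at distance exactly r from the centre are C, D — 2 points.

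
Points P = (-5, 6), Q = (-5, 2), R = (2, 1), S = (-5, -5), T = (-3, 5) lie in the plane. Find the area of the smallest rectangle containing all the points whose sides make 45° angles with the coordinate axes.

In coordinates u = x + y, v = x − y the rectangle is axis-aligned; the map (x,y)→(u,v) scales areas by 2.
u-values: 1, -3, 3, -10, 2; range = 3 − (-10) = 13.
v-values: -11, -7, 1, 0, -8; range = 1 − (-11) = 12.
Area = (13 × 12) / 2 = 78.

78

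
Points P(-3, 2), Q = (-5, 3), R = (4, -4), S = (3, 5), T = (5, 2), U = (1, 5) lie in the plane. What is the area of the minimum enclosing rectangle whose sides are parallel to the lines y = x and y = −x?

80

In coordinates u = x + y, v = x − y the rectangle is axis-aligned; the map (x,y)→(u,v) scales areas by 2.
u-values: -1, -2, 0, 8, 7, 6; range = 8 − (-2) = 10.
v-values: -5, -8, 8, -2, 3, -4; range = 8 − (-8) = 16.
Area = (10 × 16) / 2 = 80.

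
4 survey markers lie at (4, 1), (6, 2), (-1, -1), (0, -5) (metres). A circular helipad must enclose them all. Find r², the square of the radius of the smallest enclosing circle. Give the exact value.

21.25

The farthest pair is (6, 2)–(0, -5) with squared distance 85. The circle on this segment as diameter has centre (3, -1.5) and r² = 85/4 = 21.25.
Check (4, 1): distance² to centre = 7.25 ≤ 21.25, so it lies inside.
All remaining points lie in this disk, and no smaller disk contains both endpoints, so this is the minimum enclosing circle.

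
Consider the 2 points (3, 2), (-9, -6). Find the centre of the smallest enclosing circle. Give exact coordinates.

(-3, -2)

The smallest circle enclosing two points has them as diameter endpoints.
Centre = midpoint = (-3, -2); r² = |(3, 2)−(-9, -6)|²/4 = 208/4 = 52.
Centre = (-3, -2).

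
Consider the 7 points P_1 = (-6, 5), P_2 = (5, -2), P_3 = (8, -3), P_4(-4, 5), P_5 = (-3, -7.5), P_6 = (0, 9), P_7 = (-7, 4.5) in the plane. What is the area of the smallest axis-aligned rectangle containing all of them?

x ranges over [-7, 8], width 15.
y ranges over [-7.5, 9], height 16.5.
Area = 15 × 16.5 = 247.5.

247.5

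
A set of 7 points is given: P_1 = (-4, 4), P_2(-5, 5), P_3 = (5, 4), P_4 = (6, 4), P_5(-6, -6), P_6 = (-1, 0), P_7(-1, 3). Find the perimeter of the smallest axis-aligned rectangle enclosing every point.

Width = max x − min x = 6 − (-6) = 12.
Height = max y − min y = 5 − (-6) = 11.
Perimeter = 2(12 + 11) = 46.

46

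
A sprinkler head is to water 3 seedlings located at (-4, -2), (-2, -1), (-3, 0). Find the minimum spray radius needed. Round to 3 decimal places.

1.179

Call the three points A, B, C in the order given.
Side lengths²: AB² = 5, AC² = 5, BC² = 2.
Since AC² = 5 < 5 + 2 = 7, the triangle is acute, so the smallest enclosing circle is the circumcircle.
Circumcentre = (-19/6, -7/6), r² = 25/18.
r = √(25/18) ≈ 1.179.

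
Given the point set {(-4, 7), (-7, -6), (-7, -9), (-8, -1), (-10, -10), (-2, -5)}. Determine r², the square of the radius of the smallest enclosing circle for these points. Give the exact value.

The minimum enclosing circle of a finite set is fixed by two of the points (as a diameter) or three (as a circumcircle).
The farthest pair is (-4, 7)–(-10, -10) with squared distance 325. The circle on this segment as diameter has centre (-7, -1.5) and r² = 325/4 = 81.25.
Check (-7, -6): distance² to centre = 20.25 ≤ 81.25, so it lies inside.
All remaining points lie in this disk, and no smaller disk contains both endpoints, so this is the minimum enclosing circle.

81.25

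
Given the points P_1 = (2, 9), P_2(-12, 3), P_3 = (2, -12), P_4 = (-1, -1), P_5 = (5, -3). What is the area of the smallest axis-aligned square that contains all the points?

The bounding box has width 17 and height 21.
An axis-aligned square enclosing the set must have side ≥ max(width, height).
So the minimum side is max(17, 21) = 21.
Area = 21² = 441.

441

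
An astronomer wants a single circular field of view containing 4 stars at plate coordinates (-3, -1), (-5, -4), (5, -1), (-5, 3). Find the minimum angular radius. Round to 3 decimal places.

5.622

The minimum enclosing circle is determined by three boundary points: (-5, -4), (5, -1), (-5, 3).
Their circumcentre is (-0.6, -0.5) with r² = 31.61.
The farthest remaining point (-3, -1) is at distance² 6.01 ≤ 31.61.
r = √(31.61) ≈ 5.622.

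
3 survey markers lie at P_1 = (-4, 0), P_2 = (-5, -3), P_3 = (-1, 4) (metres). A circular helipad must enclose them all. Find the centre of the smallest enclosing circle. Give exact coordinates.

Side lengths²: P_1P_2² = 10, P_1P_3² = 25, P_2P_3² = 65.
Since P_2P_3² = 65 ≥ 25 + 10 = 35, the angle opposite P_2P_3 is not acute, so the smallest enclosing circle has P_2P_3 as diameter.
Centre = midpoint of P_2P_3 = (-3, 0.5), r² = 65/4 = 16.25.
Centre = (-3, 0.5).

(-3, 0.5)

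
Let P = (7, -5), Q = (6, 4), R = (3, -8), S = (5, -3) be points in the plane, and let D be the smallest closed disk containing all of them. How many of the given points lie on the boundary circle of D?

A smallest enclosing disk is always determined by at most three of the input points on its boundary.
The farthest pair is Q–R with squared distance 153. The circle on this segment as diameter has centre (4.5, -2) and r² = 153/4 = 38.25.
Check P: distance² to centre = 15.25 ≤ 38.25, so it lies inside.
All remaining points lie in this disk, and no smaller disk contains both endpoints, so this is the minimum enclosing circle.
The points at distance exactly r from the centre are Q, R — 2 points.

2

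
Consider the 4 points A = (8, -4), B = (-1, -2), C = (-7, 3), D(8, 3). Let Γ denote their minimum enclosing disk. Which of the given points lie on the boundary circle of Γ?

The minimum enclosing circle of a finite set is fixed by two of the points (as a diameter) or three (as a circumcircle).
The farthest pair is A–C with squared distance 274. The circle on this segment as diameter has centre (0.5, -0.5) and r² = 274/4 = 68.5.
Check B: distance² to centre = 4.5 ≤ 68.5, so it lies inside.
All remaining points lie in this disk, and no smaller disk contains both endpoints, so this is the minimum enclosing circle.
The points at distance exactly r from the centre are A, C, D — 3 points.

A, C, D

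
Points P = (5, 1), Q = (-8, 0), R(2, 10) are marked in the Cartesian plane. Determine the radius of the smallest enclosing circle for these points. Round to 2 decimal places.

7.29

Side lengths²: PQ² = 170, PR² = 90, QR² = 200.
Since QR² = 200 < 170 + 90 = 260, the triangle is acute, so the smallest enclosing circle is the circumcircle.
Circumcentre = (-1.75, 3.75), r² = 53.125.
r = √(53.125) ≈ 7.29.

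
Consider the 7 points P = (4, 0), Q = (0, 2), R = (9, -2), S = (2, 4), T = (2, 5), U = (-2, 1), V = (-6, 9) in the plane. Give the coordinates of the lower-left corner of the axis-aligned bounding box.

(-6, -2)

x-range [-6, 9], y-range [-2, 9].
The lower-left corner is (-6, -2).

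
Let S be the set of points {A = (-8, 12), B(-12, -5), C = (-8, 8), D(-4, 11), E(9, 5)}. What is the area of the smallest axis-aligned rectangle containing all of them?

357

x ranges over [-12, 9], width 21.
y ranges over [-5, 12], height 17.
Area = 21 × 17 = 357.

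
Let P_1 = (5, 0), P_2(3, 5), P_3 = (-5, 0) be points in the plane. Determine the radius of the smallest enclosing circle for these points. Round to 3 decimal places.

5.080

Side lengths²: P_1P_2² = 29, P_1P_3² = 100, P_2P_3² = 89.
Since P_1P_3² = 100 < 89 + 29 = 118, the triangle is acute, so the smallest enclosing circle is the circumcircle.
Circumcentre = (0, 0.9), r² = 25.81.
r = √(25.81) ≈ 5.080.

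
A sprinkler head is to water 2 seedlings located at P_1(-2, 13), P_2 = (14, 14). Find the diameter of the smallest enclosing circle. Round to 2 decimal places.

16.03

The smallest circle enclosing two points has them as diameter endpoints.
Centre = midpoint = (6, 13.5); r² = |P_1P_2|²/4 = 257/4 = 64.25.
Diameter = 2r = 2√(64.25) ≈ 16.03.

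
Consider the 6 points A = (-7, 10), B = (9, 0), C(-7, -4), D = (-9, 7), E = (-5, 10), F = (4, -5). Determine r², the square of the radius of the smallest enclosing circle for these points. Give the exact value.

94.5625

The minimum enclosing circle is determined by three boundary points: A, B, C.
Their circumcentre is (-0.25, 3) with r² = 94.5625.
The farthest remaining point D is at distance² 92.5625 ≤ 94.5625.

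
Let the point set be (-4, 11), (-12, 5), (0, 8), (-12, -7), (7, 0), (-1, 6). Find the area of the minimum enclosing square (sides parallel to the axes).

The bounding box has width 19 and height 18.
An axis-aligned square enclosing the set must have side ≥ max(width, height).
So the minimum side is max(19, 18) = 19.
Area = 19² = 361.

361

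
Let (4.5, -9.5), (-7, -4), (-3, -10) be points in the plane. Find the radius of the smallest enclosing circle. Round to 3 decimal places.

Call the three points A, B, C in the order given.
Side lengths²: AB² = 162.5, AC² = 56.5, BC² = 52.
Since AB² = 162.5 ≥ 56.5 + 52 = 108.5, the angle opposite AB is not acute, so the smallest enclosing circle has AB as diameter.
Centre = midpoint of AB = (-1.25, -6.75), r² = 162.5/4 = 40.625.
r = √(40.625) ≈ 6.374.

6.374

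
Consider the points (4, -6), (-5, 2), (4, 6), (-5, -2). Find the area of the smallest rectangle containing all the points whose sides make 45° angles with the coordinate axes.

144.5

In coordinates u = x + y, v = x − y the rectangle is axis-aligned; the map (x,y)→(u,v) scales areas by 2.
u-values: -2, -3, 10, -7; range = 10 − (-7) = 17.
v-values: 10, -7, -2, -3; range = 10 − (-7) = 17.
Area = (17 × 17) / 2 = 144.5.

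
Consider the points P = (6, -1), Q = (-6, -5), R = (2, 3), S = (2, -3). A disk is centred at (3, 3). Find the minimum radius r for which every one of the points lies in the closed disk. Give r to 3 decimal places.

12.042

The required radius is the distance from (3, 3) to the farthest point.
Squared distances: 25, 145, 1, 37.
Maximum is 145, attained at Q.
r = √145 ≈ 12.042.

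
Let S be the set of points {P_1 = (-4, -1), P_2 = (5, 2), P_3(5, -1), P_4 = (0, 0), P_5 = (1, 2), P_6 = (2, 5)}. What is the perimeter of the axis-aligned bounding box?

30

Width = max x − min x = 5 − (-4) = 9.
Height = max y − min y = 5 − (-1) = 6.
Perimeter = 2(9 + 6) = 30.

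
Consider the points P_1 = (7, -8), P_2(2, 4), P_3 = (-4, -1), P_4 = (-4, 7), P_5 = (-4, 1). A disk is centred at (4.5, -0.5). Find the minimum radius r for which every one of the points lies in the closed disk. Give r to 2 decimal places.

The required radius is the distance from (4.5, -0.5) to the farthest point.
Squared distances: 62.5, 26.5, 72.5, 128.5, 74.5.
Maximum is 128.5, attained at P_4.
r = √(128.5) ≈ 11.34.

11.34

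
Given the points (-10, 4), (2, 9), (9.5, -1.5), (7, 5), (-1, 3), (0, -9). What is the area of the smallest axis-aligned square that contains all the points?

The bounding box has width 19.5 and height 18.
An axis-aligned square enclosing the set must have side ≥ max(width, height).
So the minimum side is max(19.5, 18) = 19.5.
Area = 19.5² = 380.25.

380.25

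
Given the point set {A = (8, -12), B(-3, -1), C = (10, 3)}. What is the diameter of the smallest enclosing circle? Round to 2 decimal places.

17.12

Side lengths²: AB² = 242, AC² = 229, BC² = 185.
Since AB² = 242 < 229 + 185 = 414, the triangle is acute, so the smallest enclosing circle is the circumcircle.
Circumcentre = (171/34, -135/34), r² = 42365/578.
Diameter = 2r = 2√(42365/578) ≈ 17.12.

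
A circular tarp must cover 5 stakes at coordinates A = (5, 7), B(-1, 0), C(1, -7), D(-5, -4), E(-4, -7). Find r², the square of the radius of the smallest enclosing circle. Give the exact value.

69.25

A smallest enclosing disk is always determined by at most three of the input points on its boundary.
The farthest pair is A–E with squared distance 277. The circle on this segment as diameter has centre (0.5, 0) and r² = 277/4 = 69.25.
Check B: distance² to centre = 2.25 ≤ 69.25, so it lies inside.
All remaining points lie in this disk, and no smaller disk contains both endpoints, so this is the minimum enclosing circle.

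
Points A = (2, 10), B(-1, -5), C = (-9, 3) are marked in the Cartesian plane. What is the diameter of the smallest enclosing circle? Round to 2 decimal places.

15.67

Side lengths²: AB² = 234, AC² = 170, BC² = 128.
Since AB² = 234 < 170 + 128 = 298, the triangle is acute, so the smallest enclosing circle is the circumcircle.
Circumcentre = (-7/6, 17/6), r² = 1105/18.
Diameter = 2r = 2√(1105/18) ≈ 15.67.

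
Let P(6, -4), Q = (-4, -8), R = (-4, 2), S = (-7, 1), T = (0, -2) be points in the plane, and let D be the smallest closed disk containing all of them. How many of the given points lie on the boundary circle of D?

By Welzl's lemma the MEC is supported by two points (diametrically opposite) or three points (on a circumcircle).
The minimum enclosing circle is determined by three boundary points: P, Q, S.
Their circumcentre is (-11/17, -32/17) with r² = 14065/289.
The farthest remaining point R is at distance² 7605/289 ≤ 14065/289.
The points at distance exactly r from the centre are P, Q, S — 3 points.

3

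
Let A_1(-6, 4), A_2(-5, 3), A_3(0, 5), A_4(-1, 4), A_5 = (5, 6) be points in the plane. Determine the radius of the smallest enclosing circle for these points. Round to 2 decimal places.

5.59

By Welzl's lemma the MEC is supported by two points (diametrically opposite) or three points (on a circumcircle).
The farthest pair is A_1–A_5 with squared distance 125. The circle on this segment as diameter has centre (-0.5, 5) and r² = 125/4 = 31.25.
Check A_2: distance² to centre = 24.25 ≤ 31.25, so it lies inside.
All remaining points lie in this disk, and no smaller disk contains both endpoints, so this is the minimum enclosing circle.
r = √(31.25) ≈ 5.59.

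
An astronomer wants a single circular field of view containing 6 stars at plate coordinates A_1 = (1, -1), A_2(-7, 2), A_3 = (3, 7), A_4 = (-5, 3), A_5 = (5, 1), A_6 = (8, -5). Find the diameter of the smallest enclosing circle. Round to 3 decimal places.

16.592

By Welzl's lemma the MEC is supported by two points (diametrically opposite) or three points (on a circumcircle).
The minimum enclosing circle is determined by three boundary points: A_2, A_3, A_6.
Their circumcentre is (43/58, -57/58) with r² = 115765/1682.
The farthest remaining point A_4 is at distance² 82125/1682 ≤ 115765/1682.
Diameter = 2r = 2√(115765/1682) ≈ 16.592.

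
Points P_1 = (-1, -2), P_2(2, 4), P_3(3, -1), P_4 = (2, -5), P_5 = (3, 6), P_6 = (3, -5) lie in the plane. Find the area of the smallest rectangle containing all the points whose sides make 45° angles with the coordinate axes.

In coordinates u = x + y, v = x − y the rectangle is axis-aligned; the map (x,y)→(u,v) scales areas by 2.
u-values: -3, 6, 2, -3, 9, -2; range = 9 − (-3) = 12.
v-values: 1, -2, 4, 7, -3, 8; range = 8 − (-3) = 11.
Area = (12 × 11) / 2 = 66.

66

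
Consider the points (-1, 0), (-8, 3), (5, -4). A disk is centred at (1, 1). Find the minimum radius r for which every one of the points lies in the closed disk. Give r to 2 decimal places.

The required radius is the distance from (1, 1) to the farthest point.
Squared distances: 5, 85, 41.
Maximum is 85, attained at (-8, 3).
r = √85 ≈ 9.22.

9.22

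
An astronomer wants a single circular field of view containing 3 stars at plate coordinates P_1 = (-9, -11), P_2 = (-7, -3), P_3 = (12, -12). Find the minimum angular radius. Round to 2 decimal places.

10.72

Side lengths²: P_1P_2² = 68, P_1P_3² = 442, P_2P_3² = 442.
Since P_2P_3² = 442 < 442 + 68 = 510, the triangle is acute, so the smallest enclosing circle is the circumcircle.
Circumcentre = (1.6, -9.4), r² = 114.92.
r = √(114.92) ≈ 10.72.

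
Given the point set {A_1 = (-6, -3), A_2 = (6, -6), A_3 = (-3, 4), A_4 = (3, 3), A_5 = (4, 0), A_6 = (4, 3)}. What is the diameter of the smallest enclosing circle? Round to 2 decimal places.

The minimum enclosing circle of a finite set is fixed by two of the points (as a diameter) or three (as a circumcircle).
The minimum enclosing circle is determined by three boundary points: A_1, A_2, A_3.
Their circumcentre is (43/62, -107/62) with r² = 89233/1922.
The farthest remaining point A_6 is at distance² 63937/1922 ≤ 89233/1922.
Diameter = 2r = 2√(89233/1922) ≈ 13.63.

13.63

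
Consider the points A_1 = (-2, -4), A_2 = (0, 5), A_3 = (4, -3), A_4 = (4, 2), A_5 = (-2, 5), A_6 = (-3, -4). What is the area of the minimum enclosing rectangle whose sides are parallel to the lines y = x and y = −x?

91

In coordinates u = x + y, v = x − y the rectangle is axis-aligned; the map (x,y)→(u,v) scales areas by 2.
u-values: -6, 5, 1, 6, 3, -7; range = 6 − (-7) = 13.
v-values: 2, -5, 7, 2, -7, 1; range = 7 − (-7) = 14.
Area = (13 × 14) / 2 = 91.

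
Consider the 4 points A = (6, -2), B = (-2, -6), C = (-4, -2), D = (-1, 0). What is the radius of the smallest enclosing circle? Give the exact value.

5

The farthest pair is A–C with squared distance 100. The circle on this segment as diameter has centre (1, -2) and r² = 100/4 = 25.
Check B: distance² to centre = 25 ≤ 25, so it lies inside.
All remaining points lie in this disk, and no smaller disk contains both endpoints, so this is the minimum enclosing circle.
r = √25 = 5.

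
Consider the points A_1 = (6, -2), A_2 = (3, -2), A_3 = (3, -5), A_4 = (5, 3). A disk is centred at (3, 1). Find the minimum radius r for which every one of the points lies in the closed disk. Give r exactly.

6

The required radius is the distance from (3, 1) to the farthest point.
Squared distances: 18, 9, 36, 8.
Maximum is 36, attained at A_3.
r = √36 = 6.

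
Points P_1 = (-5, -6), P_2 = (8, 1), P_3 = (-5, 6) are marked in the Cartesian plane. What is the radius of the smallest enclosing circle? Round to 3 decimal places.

7.910

Side lengths²: P_1P_2² = 218, P_1P_3² = 144, P_2P_3² = 194.
Since P_1P_2² = 218 < 194 + 144 = 338, the triangle is acute, so the smallest enclosing circle is the circumcircle.
Circumcentre = (2/13, 0), r² = 10573/169.
r = √(10573/169) ≈ 7.910.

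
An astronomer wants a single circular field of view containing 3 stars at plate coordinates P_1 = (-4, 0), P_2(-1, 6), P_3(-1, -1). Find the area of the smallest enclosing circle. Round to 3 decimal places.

Side lengths²: P_1P_2² = 45, P_1P_3² = 10, P_2P_3² = 49.
Since P_2P_3² = 49 < 45 + 10 = 55, the triangle is acute, so the smallest enclosing circle is the circumcircle.
Circumcentre = (-1.5, 2.5), r² = 12.5.
Area = π·r² = π·12.5 ≈ 39.270.

39.270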